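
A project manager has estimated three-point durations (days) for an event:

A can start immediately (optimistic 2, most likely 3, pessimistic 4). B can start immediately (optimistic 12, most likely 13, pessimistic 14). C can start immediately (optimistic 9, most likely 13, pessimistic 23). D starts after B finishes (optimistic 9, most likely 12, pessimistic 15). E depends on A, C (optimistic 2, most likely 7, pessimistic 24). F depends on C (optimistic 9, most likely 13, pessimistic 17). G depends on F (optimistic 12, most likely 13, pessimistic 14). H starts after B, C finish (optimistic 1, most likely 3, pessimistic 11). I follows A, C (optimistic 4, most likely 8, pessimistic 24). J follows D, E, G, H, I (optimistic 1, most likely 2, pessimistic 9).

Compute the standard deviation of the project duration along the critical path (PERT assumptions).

3.02 days

te_A = (2 + 4·3 + 4)/6 = 18/6 = 3; σ²_A = ((4−2)/6)² = 0.111
te_B = (12 + 4·13 + 14)/6 = 78/6 = 13; σ²_B = ((14−12)/6)² = 0.111
te_C = (9 + 4·13 + 23)/6 = 84/6 = 14; σ²_C = ((23−9)/6)² = 5.444
te_D = (9 + 4·12 + 15)/6 = 72/6 = 12; σ²_D = ((15−9)/6)² = 1.000
te_E = (2 + 4·7 + 24)/6 = 54/6 = 9; σ²_E = ((24−2)/6)² = 13.444
te_F = (9 + 4·13 + 17)/6 = 78/6 = 13; σ²_F = ((17−9)/6)² = 1.778
te_G = (12 + 4·13 + 14)/6 = 78/6 = 13; σ²_G = ((14−12)/6)² = 0.111
te_H = (1 + 4·3 + 11)/6 = 24/6 = 4; σ²_H = ((11−1)/6)² = 2.778
te_I = (4 + 4·8 + 24)/6 = 60/6 = 10; σ²_I = ((24−4)/6)² = 11.111
te_J = (1 + 4·2 + 9)/6 = 18/6 = 3; σ²_J = ((9−1)/6)² = 1.778

Forward pass:
ES_A = 0; EF_A = 3
ES_B = 0; EF_B = 13
ES_C = 0; EF_C = 14
ES_D = 13; EF_D = 13+12 = 25
ES_E = max(EF_A=3, EF_C=14) = 14; EF_E = 14+9 = 23
ES_F = 14; EF_F = 14+13 = 27
ES_G = 27; EF_G = 27+13 = 40
ES_H = max(EF_B=13, EF_C=14) = 14; EF_H = 14+4 = 18
ES_I = max(EF_A=3, EF_C=14) = 14; EF_I = 14+10 = 24
ES_J = max(EF_D=25, EF_E=23, EF_G=40, EF_H=18, EF_I=24) = 40; EF_J = 40+3 = 43
Expected project duration μ = 43 days. Critical path: C → F → G → J.

Variance along critical path = 5.444 + 1.778 + 0.111 + 1.778 = 9.111
σ = √9.111 = 3.018 days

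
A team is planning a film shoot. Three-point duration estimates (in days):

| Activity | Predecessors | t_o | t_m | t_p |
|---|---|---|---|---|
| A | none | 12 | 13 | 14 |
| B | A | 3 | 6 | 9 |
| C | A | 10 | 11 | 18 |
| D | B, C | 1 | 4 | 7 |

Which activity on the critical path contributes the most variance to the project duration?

te_A = (12 + 4·13 + 14)/6 = 78/6 = 13; σ²_A = ((14−12)/6)² = 0.111
te_B = (3 + 4·6 + 9)/6 = 36/6 = 6; σ²_B = ((9−3)/6)² = 1.000
te_C = (10 + 4·11 + 18)/6 = 72/6 = 12; σ²_C = ((18−10)/6)² = 1.778
te_D = (1 + 4·4 + 7)/6 = 24/6 = 4; σ²_D = ((7−1)/6)² = 1.000

Forward pass:
ES_A = 0; EF_A = 13
ES_B = 13; EF_B = 13+6 = 19
ES_C = 13; EF_C = 13+12 = 25
ES_D = max(EF_B=19, EF_C=25) = 25; EF_D = 25+4 = 29
Expected project duration μ = 29 days. Critical path: A → C → D.

Variances on critical path: σ²_A=0.111, σ²_C=1.778, σ²_D=1.000.
Largest is σ²_C = 1.778.

C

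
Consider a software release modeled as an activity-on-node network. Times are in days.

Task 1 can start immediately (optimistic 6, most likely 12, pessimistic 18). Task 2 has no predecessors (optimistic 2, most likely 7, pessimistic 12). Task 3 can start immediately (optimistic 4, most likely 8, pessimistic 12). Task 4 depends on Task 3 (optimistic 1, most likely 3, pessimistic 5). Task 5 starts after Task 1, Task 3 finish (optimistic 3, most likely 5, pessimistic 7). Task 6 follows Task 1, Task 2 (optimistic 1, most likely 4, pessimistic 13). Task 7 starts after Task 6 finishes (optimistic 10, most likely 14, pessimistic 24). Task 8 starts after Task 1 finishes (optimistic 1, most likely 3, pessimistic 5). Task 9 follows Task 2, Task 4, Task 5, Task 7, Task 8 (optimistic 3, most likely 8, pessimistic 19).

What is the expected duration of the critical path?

41 days

te_Task 1 = (6 + 4·12 + 18)/6 = 72/6 = 12
te_Task 2 = (2 + 4·7 + 12)/6 = 42/6 = 7
te_Task 3 = (4 + 4·8 + 12)/6 = 48/6 = 8
te_Task 4 = (1 + 4·3 + 5)/6 = 18/6 = 3
te_Task 5 = (3 + 4·5 + 7)/6 = 30/6 = 5
te_Task 6 = (1 + 4·4 + 13)/6 = 30/6 = 5
te_Task 7 = (10 + 4·14 + 24)/6 = 90/6 = 15
te_Task 8 = (1 + 4·3 + 5)/6 = 18/6 = 3
te_Task 9 = (3 + 4·8 + 19)/6 = 54/6 = 9

Forward pass:
ES_Task 1 = 0; EF_Task 1 = 12
ES_Task 2 = 0; EF_Task 2 = 7
ES_Task 3 = 0; EF_Task 3 = 8
ES_Task 4 = 8; EF_Task 4 = 8+3 = 11
ES_Task 5 = max(EF_Task 1=12, EF_Task 3=8) = 12; EF_Task 5 = 12+5 = 17
ES_Task 6 = max(EF_Task 1=12, EF_Task 2=7) = 12; EF_Task 6 = 12+5 = 17
ES_Task 7 = 17; EF_Task 7 = 17+15 = 32
ES_Task 8 = 12; EF_Task 8 = 12+3 = 15
ES_Task 9 = max(EF_Task 2=7, EF_Task 4=11, EF_Task 5=17, EF_Task 7=32, EF_Task 8=15) = 32; EF_Task 9 = 32+9 = 41
Expected project duration μ = 41 days. Critical path: Task 1 → Task 6 → Task 7 → Task 9.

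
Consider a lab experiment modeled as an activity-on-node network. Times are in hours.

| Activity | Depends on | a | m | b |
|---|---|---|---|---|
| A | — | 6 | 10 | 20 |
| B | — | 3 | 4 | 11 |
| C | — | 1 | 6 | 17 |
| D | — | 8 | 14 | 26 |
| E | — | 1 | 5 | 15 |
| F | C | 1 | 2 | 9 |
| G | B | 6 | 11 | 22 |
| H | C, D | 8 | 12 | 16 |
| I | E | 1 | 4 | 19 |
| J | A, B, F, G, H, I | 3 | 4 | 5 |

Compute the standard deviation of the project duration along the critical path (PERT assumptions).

3.30 hours

te_A = (6 + 4·10 + 20)/6 = 66/6 = 11; σ²_A = ((20−6)/6)² = 5.444
te_B = (3 + 4·4 + 11)/6 = 30/6 = 5; σ²_B = ((11−3)/6)² = 1.778
te_C = (1 + 4·6 + 17)/6 = 42/6 = 7; σ²_C = ((17−1)/6)² = 7.111
te_D = (8 + 4·14 + 26)/6 = 90/6 = 15; σ²_D = ((26−8)/6)² = 9.000
te_E = (1 + 4·5 + 15)/6 = 36/6 = 6; σ²_E = ((15−1)/6)² = 5.444
te_F = (1 + 4·2 + 9)/6 = 18/6 = 3; σ²_F = ((9−1)/6)² = 1.778
te_G = (6 + 4·11 + 22)/6 = 72/6 = 12; σ²_G = ((22−6)/6)² = 7.111
te_H = (8 + 4·12 + 16)/6 = 72/6 = 12; σ²_H = ((16−8)/6)² = 1.778
te_I = (1 + 4·4 + 19)/6 = 36/6 = 6; σ²_I = ((19−1)/6)² = 9.000
te_J = (3 + 4·4 + 5)/6 = 24/6 = 4; σ²_J = ((5−3)/6)² = 0.111

Forward pass:
ES_A = 0; EF_A = 11
ES_B = 0; EF_B = 5
ES_C = 0; EF_C = 7
ES_D = 0; EF_D = 15
ES_E = 0; EF_E = 6
ES_F = 7; EF_F = 7+3 = 10
ES_G = 5; EF_G = 5+12 = 17
ES_H = max(EF_C=7, EF_D=15) = 15; EF_H = 15+12 = 27
ES_I = 6; EF_I = 6+6 = 12
ES_J = max(EF_A=11, EF_B=5, EF_F=10, EF_G=17, EF_H=27, EF_I=12) = 27; EF_J = 27+4 = 31
Expected project duration μ = 31 hours. Critical path: D → H → J.

Variance along critical path = 9.000 + 1.778 + 0.111 = 10.889
σ = √10.889 = 3.300 hours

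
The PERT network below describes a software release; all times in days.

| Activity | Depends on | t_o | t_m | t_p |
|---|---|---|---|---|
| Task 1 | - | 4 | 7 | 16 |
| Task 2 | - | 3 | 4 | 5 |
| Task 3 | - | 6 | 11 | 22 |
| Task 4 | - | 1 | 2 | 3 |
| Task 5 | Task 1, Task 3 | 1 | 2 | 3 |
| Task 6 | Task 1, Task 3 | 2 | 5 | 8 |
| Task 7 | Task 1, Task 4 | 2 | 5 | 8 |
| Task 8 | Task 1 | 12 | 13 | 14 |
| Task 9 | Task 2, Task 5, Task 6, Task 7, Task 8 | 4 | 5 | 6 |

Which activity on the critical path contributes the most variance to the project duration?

te_Task 1 = (4 + 4·7 + 16)/6 = 48/6 = 8; σ²_Task 1 = ((16−4)/6)² = 4.000
te_Task 2 = (3 + 4·4 + 5)/6 = 24/6 = 4; σ²_Task 2 = ((5−3)/6)² = 0.111
te_Task 3 = (6 + 4·11 + 22)/6 = 72/6 = 12; σ²_Task 3 = ((22−6)/6)² = 7.111
te_Task 4 = (1 + 4·2 + 3)/6 = 12/6 = 2; σ²_Task 4 = ((3−1)/6)² = 0.111
te_Task 5 = (1 + 4·2 + 3)/6 = 12/6 = 2; σ²_Task 5 = ((3−1)/6)² = 0.111
te_Task 6 = (2 + 4·5 + 8)/6 = 30/6 = 5; σ²_Task 6 = ((8−2)/6)² = 1.000
te_Task 7 = (2 + 4·5 + 8)/6 = 30/6 = 5; σ²_Task 7 = ((8−2)/6)² = 1.000
te_Task 8 = (12 + 4·13 + 14)/6 = 78/6 = 13; σ²_Task 8 = ((14−12)/6)² = 0.111
te_Task 9 = (4 + 4·5 + 6)/6 = 30/6 = 5; σ²_Task 9 = ((6−4)/6)² = 0.111

Forward pass:
ES_Task 1 = 0; EF_Task 1 = 8
ES_Task 2 = 0; EF_Task 2 = 4
ES_Task 3 = 0; EF_Task 3 = 12
ES_Task 4 = 0; EF_Task 4 = 2
ES_Task 5 = max(EF_Task 1=8, EF_Task 3=12) = 12; EF_Task 5 = 12+2 = 14
ES_Task 6 = max(EF_Task 1=8, EF_Task 3=12) = 12; EF_Task 6 = 12+5 = 17
ES_Task 7 = max(EF_Task 1=8, EF_Task 4=2) = 8; EF_Task 7 = 8+5 = 13
ES_Task 8 = 8; EF_Task 8 = 8+13 = 21
ES_Task 9 = max(EF_Task 2=4, EF_Task 5=14, EF_Task 6=17, EF_Task 7=13, EF_Task 8=21) = 21; EF_Task 9 = 21+5 = 26
Expected project duration μ = 26 days. Critical path: Task 1 → Task 8 → Task 9.

Variances on critical path: σ²_Task 1=4.000, σ²_Task 8=0.111, σ²_Task 9=0.111.
Largest is σ²_Task 1 = 4.000.

Task 1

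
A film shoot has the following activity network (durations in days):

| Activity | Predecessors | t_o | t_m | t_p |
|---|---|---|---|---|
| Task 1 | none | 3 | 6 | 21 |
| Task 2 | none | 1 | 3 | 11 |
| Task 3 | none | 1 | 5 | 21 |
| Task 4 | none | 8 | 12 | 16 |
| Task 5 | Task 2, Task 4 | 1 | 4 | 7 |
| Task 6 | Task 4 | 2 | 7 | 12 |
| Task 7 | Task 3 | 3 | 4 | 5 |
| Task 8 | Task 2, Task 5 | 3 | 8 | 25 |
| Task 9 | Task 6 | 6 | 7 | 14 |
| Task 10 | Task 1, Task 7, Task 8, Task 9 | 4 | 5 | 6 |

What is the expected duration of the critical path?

te_Task 1 = (3 + 4·6 + 21)/6 = 48/6 = 8
te_Task 2 = (1 + 4·3 + 11)/6 = 24/6 = 4
te_Task 3 = (1 + 4·5 + 21)/6 = 42/6 = 7
te_Task 4 = (8 + 4·12 + 16)/6 = 72/6 = 12
te_Task 5 = (1 + 4·4 + 7)/6 = 24/6 = 4
te_Task 6 = (2 + 4·7 + 12)/6 = 42/6 = 7
te_Task 7 = (3 + 4·4 + 5)/6 = 24/6 = 4
te_Task 8 = (3 + 4·8 + 25)/6 = 60/6 = 10
te_Task 9 = (6 + 4·7 + 14)/6 = 48/6 = 8
te_Task 10 = (4 + 4·5 + 6)/6 = 30/6 = 5

Forward pass:
ES_Task 1 = 0; EF_Task 1 = 8
ES_Task 2 = 0; EF_Task 2 = 4
ES_Task 3 = 0; EF_Task 3 = 7
ES_Task 4 = 0; EF_Task 4 = 12
ES_Task 5 = max(EF_Task 2=4, EF_Task 4=12) = 12; EF_Task 5 = 12+4 = 16
ES_Task 6 = 12; EF_Task 6 = 12+7 = 19
ES_Task 7 = 7; EF_Task 7 = 7+4 = 11
ES_Task 8 = max(EF_Task 2=4, EF_Task 5=16) = 16; EF_Task 8 = 16+10 = 26
ES_Task 9 = 19; EF_Task 9 = 19+8 = 27
ES_Task 10 = max(EF_Task 1=8, EF_Task 7=11, EF_Task 8=26, EF_Task 9=27) = 27; EF_Task 10 = 27+5 = 32
Expected project duration μ = 32 days. Critical path: Task 4 → Task 6 → Task 9 → Task 10.

32 days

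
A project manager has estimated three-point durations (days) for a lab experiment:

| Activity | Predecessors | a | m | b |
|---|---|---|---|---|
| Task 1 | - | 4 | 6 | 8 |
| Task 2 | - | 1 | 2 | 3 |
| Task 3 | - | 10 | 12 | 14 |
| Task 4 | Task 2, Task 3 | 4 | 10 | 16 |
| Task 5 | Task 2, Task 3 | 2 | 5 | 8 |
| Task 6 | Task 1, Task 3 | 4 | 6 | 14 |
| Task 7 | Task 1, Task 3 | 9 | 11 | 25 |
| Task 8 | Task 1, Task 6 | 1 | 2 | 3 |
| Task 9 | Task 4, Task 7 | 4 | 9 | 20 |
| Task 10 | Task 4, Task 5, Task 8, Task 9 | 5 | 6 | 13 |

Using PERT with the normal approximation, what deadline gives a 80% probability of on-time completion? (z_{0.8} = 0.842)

te_Task 1 = (4 + 4·6 + 8)/6 = 36/6 = 6; σ²_Task 1 = ((8−4)/6)² = 0.444
te_Task 2 = (1 + 4·2 + 3)/6 = 12/6 = 2; σ²_Task 2 = ((3−1)/6)² = 0.111
te_Task 3 = (10 + 4·12 + 14)/6 = 72/6 = 12; σ²_Task 3 = ((14−10)/6)² = 0.444
te_Task 4 = (4 + 4·10 + 16)/6 = 60/6 = 10; σ²_Task 4 = ((16−4)/6)² = 4.000
te_Task 5 = (2 + 4·5 + 8)/6 = 30/6 = 5; σ²_Task 5 = ((8−2)/6)² = 1.000
te_Task 6 = (4 + 4·6 + 14)/6 = 42/6 = 7; σ²_Task 6 = ((14−4)/6)² = 2.778
te_Task 7 = (9 + 4·11 + 25)/6 = 78/6 = 13; σ²_Task 7 = ((25−9)/6)² = 7.111
te_Task 8 = (1 + 4·2 + 3)/6 = 12/6 = 2; σ²_Task 8 = ((3−1)/6)² = 0.111
te_Task 9 = (4 + 4·9 + 20)/6 = 60/6 = 10; σ²_Task 9 = ((20−4)/6)² = 7.111
te_Task 10 = (5 + 4·6 + 13)/6 = 42/6 = 7; σ²_Task 10 = ((13−5)/6)² = 1.778

Forward pass:
ES_Task 1 = 0; EF_Task 1 = 6
ES_Task 2 = 0; EF_Task 2 = 2
ES_Task 3 = 0; EF_Task 3 = 12
ES_Task 4 = max(EF_Task 2=2, EF_Task 3=12) = 12; EF_Task 4 = 12+10 = 22
ES_Task 5 = max(EF_Task 2=2, EF_Task 3=12) = 12; EF_Task 5 = 12+5 = 17
ES_Task 6 = max(EF_Task 1=6, EF_Task 3=12) = 12; EF_Task 6 = 12+7 = 19
ES_Task 7 = max(EF_Task 1=6, EF_Task 3=12) = 12; EF_Task 7 = 12+13 = 25
ES_Task 8 = max(EF_Task 1=6, EF_Task 6=19) = 19; EF_Task 8 = 19+2 = 21
ES_Task 9 = max(EF_Task 4=22, EF_Task 7=25) = 25; EF_Task 9 = 25+10 = 35
ES_Task 10 = max(EF_Task 4=22, EF_Task 5=17, EF_Task 8=21, EF_Task 9=35) = 35; EF_Task 10 = 35+7 = 42
Expected project duration μ = 42 days. Critical path: Task 3 → Task 7 → Task 9 → Task 10.

Variance along critical path = 0.444 + 7.111 + 7.111 + 1.778 = 16.444; σ = 4.055 days.
D = μ + z·σ = 42 + 0.842·4.055 = 45.4 days

45.4 days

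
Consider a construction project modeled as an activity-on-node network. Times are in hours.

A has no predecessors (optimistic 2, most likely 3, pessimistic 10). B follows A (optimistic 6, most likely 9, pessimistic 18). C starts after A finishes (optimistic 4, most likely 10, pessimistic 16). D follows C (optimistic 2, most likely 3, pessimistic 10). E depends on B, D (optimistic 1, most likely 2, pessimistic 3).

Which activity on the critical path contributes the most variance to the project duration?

C

te_A = (2 + 4·3 + 10)/6 = 24/6 = 4; σ²_A = ((10−2)/6)² = 1.778
te_B = (6 + 4·9 + 18)/6 = 60/6 = 10; σ²_B = ((18−6)/6)² = 4.000
te_C = (4 + 4·10 + 16)/6 = 60/6 = 10; σ²_C = ((16−4)/6)² = 4.000
te_D = (2 + 4·3 + 10)/6 = 24/6 = 4; σ²_D = ((10−2)/6)² = 1.778
te_E = (1 + 4·2 + 3)/6 = 12/6 = 2; σ²_E = ((3−1)/6)² = 0.111

Forward pass:
ES_A = 0; EF_A = 4
ES_B = 4; EF_B = 4+10 = 14
ES_C = 4; EF_C = 4+10 = 14
ES_D = 14; EF_D = 14+4 = 18
ES_E = max(EF_B=14, EF_D=18) = 18; EF_E = 18+2 = 20
Expected project duration μ = 20 hours. Critical path: A → C → D → E.

Variances on critical path: σ²_A=1.778, σ²_C=4.000, σ²_D=1.778, σ²_E=0.111.
Largest is σ²_C = 4.000.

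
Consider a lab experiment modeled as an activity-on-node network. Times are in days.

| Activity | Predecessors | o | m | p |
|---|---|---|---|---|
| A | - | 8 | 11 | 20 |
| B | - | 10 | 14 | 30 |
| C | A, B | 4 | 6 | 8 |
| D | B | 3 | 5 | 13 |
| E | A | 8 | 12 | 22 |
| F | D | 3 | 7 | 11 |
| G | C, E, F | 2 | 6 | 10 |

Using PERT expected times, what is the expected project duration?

35 days

te_A = (8 + 4·11 + 20)/6 = 72/6 = 12
te_B = (10 + 4·14 + 30)/6 = 96/6 = 16
te_C = (4 + 4·6 + 8)/6 = 36/6 = 6
te_D = (3 + 4·5 + 13)/6 = 36/6 = 6
te_E = (8 + 4·12 + 22)/6 = 78/6 = 13
te_F = (3 + 4·7 + 11)/6 = 42/6 = 7
te_G = (2 + 4·6 + 10)/6 = 36/6 = 6

Forward pass:
ES_A = 0; EF_A = 12
ES_B = 0; EF_B = 16
ES_C = max(EF_A=12, EF_B=16) = 16; EF_C = 16+6 = 22
ES_D = 16; EF_D = 16+6 = 22
ES_E = 12; EF_E = 12+13 = 25
ES_F = 22; EF_F = 22+7 = 29
ES_G = max(EF_C=22, EF_E=25, EF_F=29) = 29; EF_G = 29+6 = 35
Expected project duration μ = 35 days. Critical path: B → D → F → G.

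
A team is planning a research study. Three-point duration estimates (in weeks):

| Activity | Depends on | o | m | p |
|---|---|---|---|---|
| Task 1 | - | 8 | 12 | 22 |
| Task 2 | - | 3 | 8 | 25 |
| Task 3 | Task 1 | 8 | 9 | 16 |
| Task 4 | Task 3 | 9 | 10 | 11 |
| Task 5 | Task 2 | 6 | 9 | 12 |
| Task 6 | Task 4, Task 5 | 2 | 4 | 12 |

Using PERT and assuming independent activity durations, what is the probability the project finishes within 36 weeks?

te_Task 1 = (8 + 4·12 + 22)/6 = 78/6 = 13; σ²_Task 1 = ((22−8)/6)² = 5.444
te_Task 2 = (3 + 4·8 + 25)/6 = 60/6 = 10; σ²_Task 2 = ((25−3)/6)² = 13.444
te_Task 3 = (8 + 4·9 + 16)/6 = 60/6 = 10; σ²_Task 3 = ((16−8)/6)² = 1.778
te_Task 4 = (9 + 4·10 + 11)/6 = 60/6 = 10; σ²_Task 4 = ((11−9)/6)² = 0.111
te_Task 5 = (6 + 4·9 + 12)/6 = 54/6 = 9; σ²_Task 5 = ((12−6)/6)² = 1.000
te_Task 6 = (2 + 4·4 + 12)/6 = 30/6 = 5; σ²_Task 6 = ((12−2)/6)² = 2.778

Forward pass:
ES_Task 1 = 0; EF_Task 1 = 13
ES_Task 2 = 0; EF_Task 2 = 10
ES_Task 3 = 13; EF_Task 3 = 13+10 = 23
ES_Task 4 = 23; EF_Task 4 = 23+10 = 33
ES_Task 5 = 10; EF_Task 5 = 10+9 = 19
ES_Task 6 = max(EF_Task 4=33, EF_Task 5=19) = 33; EF_Task 6 = 33+5 = 38
Expected project duration μ = 38 weeks. Critical path: Task 1 → Task 3 → Task 4 → Task 6.

Variance along critical path = 5.444 + 1.778 + 0.111 + 2.778 = 10.111; σ = √10.111 = 3.180 weeks.
Z = (36 − 38) / 3.180 = -0.629
P(T ≤ 36) = Φ(-0.629) ≈ 0.265

0.265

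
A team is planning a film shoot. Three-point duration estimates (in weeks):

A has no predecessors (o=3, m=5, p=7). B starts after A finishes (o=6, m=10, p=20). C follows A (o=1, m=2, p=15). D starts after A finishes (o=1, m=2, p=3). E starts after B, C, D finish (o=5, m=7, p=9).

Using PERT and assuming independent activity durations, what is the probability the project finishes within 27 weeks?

0.944

te_A = (3 + 4·5 + 7)/6 = 30/6 = 5; σ²_A = ((7−3)/6)² = 0.444
te_B = (6 + 4·10 + 20)/6 = 66/6 = 11; σ²_B = ((20−6)/6)² = 5.444
te_C = (1 + 4·2 + 15)/6 = 24/6 = 4; σ²_C = ((15−1)/6)² = 5.444
te_D = (1 + 4·2 + 3)/6 = 12/6 = 2; σ²_D = ((3−1)/6)² = 0.111
te_E = (5 + 4·7 + 9)/6 = 42/6 = 7; σ²_E = ((9−5)/6)² = 0.444

Forward pass:
ES_A = 0; EF_A = 5
ES_B = 5; EF_B = 5+11 = 16
ES_C = 5; EF_C = 5+4 = 9
ES_D = 5; EF_D = 5+2 = 7
ES_E = max(EF_B=16, EF_C=9, EF_D=7) = 16; EF_E = 16+7 = 23
Expected project duration μ = 23 weeks. Critical path: A → B → E.

Variance along critical path = 0.444 + 5.444 + 0.444 = 6.333; σ = √6.333 = 2.517 weeks.
Z = (27 − 23) / 2.517 = 1.589
P(T ≤ 27) = Φ(1.589) ≈ 0.944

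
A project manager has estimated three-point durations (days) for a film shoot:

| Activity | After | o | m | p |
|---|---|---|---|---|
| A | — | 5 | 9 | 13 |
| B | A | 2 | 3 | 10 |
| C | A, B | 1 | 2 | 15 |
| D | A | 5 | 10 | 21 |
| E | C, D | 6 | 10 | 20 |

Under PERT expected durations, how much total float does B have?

3 days

te_A = (5 + 4·9 + 13)/6 = 54/6 = 9
te_B = (2 + 4·3 + 10)/6 = 24/6 = 4
te_C = (1 + 4·2 + 15)/6 = 24/6 = 4
te_D = (5 + 4·10 + 21)/6 = 66/6 = 11
te_E = (6 + 4·10 + 20)/6 = 66/6 = 11

Forward pass:
ES_A = 0; EF_A = 9
ES_B = 9; EF_B = 9+4 = 13
ES_C = max(EF_A=9, EF_B=13) = 13; EF_C = 13+4 = 17
ES_D = 9; EF_D = 9+11 = 20
ES_E = max(EF_C=17, EF_D=20) = 20; EF_E = 20+11 = 31
Expected project duration μ = 31 days. Critical path: A → D → E.

Backward pass:
LF_E = 31; LS_E = 31−11 = 20
LF_D = LS_E = 20; LS_D = 20−11 = 9
LF_C = LS_E = 20; LS_C = 20−4 = 16
LF_B = LS_C = 16; LS_B = 16−4 = 12
LF_A = min(LS_B=12, LS_C=16, LS_D=9) = 9; LS_A = 9−9 = 0
Slack_B = LS_B − ES_B = 12 − 9 = 3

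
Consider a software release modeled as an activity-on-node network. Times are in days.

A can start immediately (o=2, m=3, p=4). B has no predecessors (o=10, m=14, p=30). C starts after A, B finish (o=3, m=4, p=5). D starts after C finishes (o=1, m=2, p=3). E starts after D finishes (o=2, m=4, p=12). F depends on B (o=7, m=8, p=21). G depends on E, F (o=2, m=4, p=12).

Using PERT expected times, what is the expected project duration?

32 days

te_A = (2 + 4·3 + 4)/6 = 18/6 = 3
te_B = (10 + 4·14 + 30)/6 = 96/6 = 16
te_C = (3 + 4·4 + 5)/6 = 24/6 = 4
te_D = (1 + 4·2 + 3)/6 = 12/6 = 2
te_E = (2 + 4·4 + 12)/6 = 30/6 = 5
te_F = (7 + 4·8 + 21)/6 = 60/6 = 10
te_G = (2 + 4·4 + 12)/6 = 30/6 = 5

Forward pass:
ES_A = 0; EF_A = 3
ES_B = 0; EF_B = 16
ES_C = max(EF_A=3, EF_B=16) = 16; EF_C = 16+4 = 20
ES_D = 20; EF_D = 20+2 = 22
ES_E = 22; EF_E = 22+5 = 27
ES_F = 16; EF_F = 16+10 = 26
ES_G = max(EF_E=27, EF_F=26) = 27; EF_G = 27+5 = 32
Expected project duration μ = 32 days. Critical path: B → C → D → E → G.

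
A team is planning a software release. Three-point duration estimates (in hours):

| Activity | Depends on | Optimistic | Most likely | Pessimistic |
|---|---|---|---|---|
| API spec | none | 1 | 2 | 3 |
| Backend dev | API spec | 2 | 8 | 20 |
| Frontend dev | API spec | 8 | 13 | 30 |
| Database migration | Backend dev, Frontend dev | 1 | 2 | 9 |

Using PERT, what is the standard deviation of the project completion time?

3.92 hours

te_API spec = (1 + 4·2 + 3)/6 = 12/6 = 2; σ²_API spec = ((3−1)/6)² = 0.111
te_Backend dev = (2 + 4·8 + 20)/6 = 54/6 = 9; σ²_Backend dev = ((20−2)/6)² = 9.000
te_Frontend dev = (8 + 4·13 + 30)/6 = 90/6 = 15; σ²_Frontend dev = ((30−8)/6)² = 13.444
te_Database migration = (1 + 4·2 + 9)/6 = 18/6 = 3; σ²_Database migration = ((9−1)/6)² = 1.778

Forward pass:
ES_API spec = 0; EF_API spec = 2
ES_Backend dev = 2; EF_Backend dev = 2+9 = 11
ES_Frontend dev = 2; EF_Frontend dev = 2+15 = 17
ES_Database migration = max(EF_Backend dev=11, EF_Frontend dev=17) = 17; EF_Database migration = 17+3 = 20
Expected project duration μ = 20 hours. Critical path: API spec → Frontend dev → Database migration.

Variance along critical path = 0.111 + 13.444 + 1.778 = 15.333
σ = √15.333 = 3.916 hours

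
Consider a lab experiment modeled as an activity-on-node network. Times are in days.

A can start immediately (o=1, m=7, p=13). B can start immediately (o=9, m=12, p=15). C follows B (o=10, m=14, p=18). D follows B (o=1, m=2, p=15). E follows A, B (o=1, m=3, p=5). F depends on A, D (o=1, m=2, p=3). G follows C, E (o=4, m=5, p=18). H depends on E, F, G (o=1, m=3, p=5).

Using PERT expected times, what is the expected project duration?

te_A = (1 + 4·7 + 13)/6 = 42/6 = 7
te_B = (9 + 4·12 + 15)/6 = 72/6 = 12
te_C = (10 + 4·14 + 18)/6 = 84/6 = 14
te_D = (1 + 4·2 + 15)/6 = 24/6 = 4
te_E = (1 + 4·3 + 5)/6 = 18/6 = 3
te_F = (1 + 4·2 + 3)/6 = 12/6 = 2
te_G = (4 + 4·5 + 18)/6 = 42/6 = 7
te_H = (1 + 4·3 + 5)/6 = 18/6 = 3

Forward pass:
ES_A = 0; EF_A = 7
ES_B = 0; EF_B = 12
ES_C = 12; EF_C = 12+14 = 26
ES_D = 12; EF_D = 12+4 = 16
ES_E = max(EF_A=7, EF_B=12) = 12; EF_E = 12+3 = 15
ES_F = max(EF_A=7, EF_D=16) = 16; EF_F = 16+2 = 18
ES_G = max(EF_C=26, EF_E=15) = 26; EF_G = 26+7 = 33
ES_H = max(EF_E=15, EF_F=18, EF_G=33) = 33; EF_H = 33+3 = 36
Expected project duration μ = 36 days. Critical path: B → C → G → H.

36 days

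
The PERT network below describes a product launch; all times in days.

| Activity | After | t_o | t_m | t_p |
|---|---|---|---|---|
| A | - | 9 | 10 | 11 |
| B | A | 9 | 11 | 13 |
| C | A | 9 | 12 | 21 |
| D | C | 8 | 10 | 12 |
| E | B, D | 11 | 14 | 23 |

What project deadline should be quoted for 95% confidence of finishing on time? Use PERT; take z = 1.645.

te_A = (9 + 4·10 + 11)/6 = 60/6 = 10; σ²_A = ((11−9)/6)² = 0.111
te_B = (9 + 4·11 + 13)/6 = 66/6 = 11; σ²_B = ((13−9)/6)² = 0.444
te_C = (9 + 4·12 + 21)/6 = 78/6 = 13; σ²_C = ((21−9)/6)² = 4.000
te_D = (8 + 4·10 + 12)/6 = 60/6 = 10; σ²_D = ((12−8)/6)² = 0.444
te_E = (11 + 4·14 + 23)/6 = 90/6 = 15; σ²_E = ((23−11)/6)² = 4.000

Forward pass:
ES_A = 0; EF_A = 10
ES_B = 10; EF_B = 10+11 = 21
ES_C = 10; EF_C = 10+13 = 23
ES_D = 23; EF_D = 23+10 = 33
ES_E = max(EF_B=21, EF_D=33) = 33; EF_E = 33+15 = 48
Expected project duration μ = 48 days. Critical path: A → C → D → E.

Variance along critical path = 0.111 + 4.000 + 0.444 + 4.000 = 8.556; σ = 2.925 days.
D = μ + z·σ = 48 + 1.645·2.925 = 52.8 days

52.8 days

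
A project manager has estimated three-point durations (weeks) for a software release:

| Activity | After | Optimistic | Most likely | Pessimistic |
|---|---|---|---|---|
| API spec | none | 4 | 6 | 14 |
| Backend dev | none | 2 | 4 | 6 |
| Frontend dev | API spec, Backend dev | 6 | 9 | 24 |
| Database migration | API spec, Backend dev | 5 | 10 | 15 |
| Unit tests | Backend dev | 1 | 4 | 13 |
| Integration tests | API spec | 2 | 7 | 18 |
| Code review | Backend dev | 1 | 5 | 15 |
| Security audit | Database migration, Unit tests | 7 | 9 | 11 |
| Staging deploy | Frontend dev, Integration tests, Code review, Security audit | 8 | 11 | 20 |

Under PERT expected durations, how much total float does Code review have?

te_API spec = (4 + 4·6 + 14)/6 = 42/6 = 7
te_Backend dev = (2 + 4·4 + 6)/6 = 24/6 = 4
te_Frontend dev = (6 + 4·9 + 24)/6 = 66/6 = 11
te_Database migration = (5 + 4·10 + 15)/6 = 60/6 = 10
te_Unit tests = (1 + 4·4 + 13)/6 = 30/6 = 5
te_Integration tests = (2 + 4·7 + 18)/6 = 48/6 = 8
te_Code review = (1 + 4·5 + 15)/6 = 36/6 = 6
te_Security audit = (7 + 4·9 + 11)/6 = 54/6 = 9
te_Staging deploy = (8 + 4·11 + 20)/6 = 72/6 = 12

Forward pass:
ES_API spec = 0; EF_API spec = 7
ES_Backend dev = 0; EF_Backend dev = 4
ES_Frontend dev = max(EF_API spec=7, EF_Backend dev=4) = 7; EF_Frontend dev = 7+11 = 18
ES_Database migration = max(EF_API spec=7, EF_Backend dev=4) = 7; EF_Database migration = 7+10 = 17
ES_Unit tests = 4; EF_Unit tests = 4+5 = 9
ES_Integration tests = 7; EF_Integration tests = 7+8 = 15
ES_Code review = 4; EF_Code review = 4+6 = 10
ES_Security audit = max(EF_Database migration=17, EF_Unit tests=9) = 17; EF_Security audit = 17+9 = 26
ES_Staging deploy = max(EF_Frontend dev=18, EF_Integration tests=15, EF_Code review=10, EF_Security audit=26) = 26; EF_Staging deploy = 26+12 = 38
Expected project duration μ = 38 weeks. Critical path: API spec → Database migration → Security audit → Staging deploy.

Backward pass:
LF_Staging deploy = 38; LS_Staging deploy = 38−12 = 26
LF_Security audit = LS_Staging deploy = 26; LS_Security audit = 26−9 = 17
LF_Code review = LS_Staging deploy = 26; LS_Code review = 26−6 = 20
LF_Integration tests = LS_Staging deploy = 26; LS_Integration tests = 26−8 = 18
LF_Unit tests = LS_Security audit = 17; LS_Unit tests = 17−5 = 12
LF_Database migration = LS_Security audit = 17; LS_Database migration = 17−10 = 7
LF_Frontend dev = LS_Staging deploy = 26; LS_Frontend dev = 26−11 = 15
LF_Backend dev = min(LS_Frontend dev=15, LS_Database migration=7, LS_Unit tests=12, LS_Code review=20) = 7; LS_Backend dev = 7−4 = 3
LF_API spec = min(LS_Frontend dev=15, LS_Database migration=7, LS_Integration tests=18) = 7; LS_API spec = 7−7 = 0
Slack_Code review = LS_Code review − ES_Code review = 20 − 4 = 16

16 weeks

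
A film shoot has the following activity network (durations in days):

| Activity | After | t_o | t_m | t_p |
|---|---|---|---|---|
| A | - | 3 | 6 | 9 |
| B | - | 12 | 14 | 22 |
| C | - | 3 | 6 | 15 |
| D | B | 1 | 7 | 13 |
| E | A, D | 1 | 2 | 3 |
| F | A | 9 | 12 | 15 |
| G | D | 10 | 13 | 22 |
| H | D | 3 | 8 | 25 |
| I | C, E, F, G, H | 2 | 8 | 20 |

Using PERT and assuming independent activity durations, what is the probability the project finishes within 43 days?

te_A = (3 + 4·6 + 9)/6 = 36/6 = 6; σ²_A = ((9−3)/6)² = 1.000
te_B = (12 + 4·14 + 22)/6 = 90/6 = 15; σ²_B = ((22−12)/6)² = 2.778
te_C = (3 + 4·6 + 15)/6 = 42/6 = 7; σ²_C = ((15−3)/6)² = 4.000
te_D = (1 + 4·7 + 13)/6 = 42/6 = 7; σ²_D = ((13−1)/6)² = 4.000
te_E = (1 + 4·2 + 3)/6 = 12/6 = 2; σ²_E = ((3−1)/6)² = 0.111
te_F = (9 + 4·12 + 15)/6 = 72/6 = 12; σ²_F = ((15−9)/6)² = 1.000
te_G = (10 + 4·13 + 22)/6 = 84/6 = 14; σ²_G = ((22−10)/6)² = 4.000
te_H = (3 + 4·8 + 25)/6 = 60/6 = 10; σ²_H = ((25−3)/6)² = 13.444
te_I = (2 + 4·8 + 20)/6 = 54/6 = 9; σ²_I = ((20−2)/6)² = 9.000

Forward pass:
ES_A = 0; EF_A = 6
ES_B = 0; EF_B = 15
ES_C = 0; EF_C = 7
ES_D = 15; EF_D = 15+7 = 22
ES_E = max(EF_A=6, EF_D=22) = 22; EF_E = 22+2 = 24
ES_F = 6; EF_F = 6+12 = 18
ES_G = 22; EF_G = 22+14 = 36
ES_H = 22; EF_H = 22+10 = 32
ES_I = max(EF_C=7, EF_E=24, EF_F=18, EF_G=36, EF_H=32) = 36; EF_I = 36+9 = 45
Expected project duration μ = 45 days. Critical path: B → D → G → I.

Variance along critical path = 2.778 + 4.000 + 4.000 + 9.000 = 19.778; σ = √19.778 = 4.447 days.
Z = (43 − 45) / 4.447 = -0.450
P(T ≤ 43) = Φ(-0.450) ≈ 0.326

0.326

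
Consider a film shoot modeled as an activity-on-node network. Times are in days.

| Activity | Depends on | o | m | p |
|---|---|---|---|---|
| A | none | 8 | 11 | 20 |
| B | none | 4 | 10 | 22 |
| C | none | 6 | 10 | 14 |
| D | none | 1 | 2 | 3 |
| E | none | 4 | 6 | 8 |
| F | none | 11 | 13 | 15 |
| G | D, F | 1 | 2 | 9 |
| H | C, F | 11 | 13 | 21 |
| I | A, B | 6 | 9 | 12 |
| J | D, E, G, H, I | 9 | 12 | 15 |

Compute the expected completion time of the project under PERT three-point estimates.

39 days

te_A = (8 + 4·11 + 20)/6 = 72/6 = 12
te_B = (4 + 4·10 + 22)/6 = 66/6 = 11
te_C = (6 + 4·10 + 14)/6 = 60/6 = 10
te_D = (1 + 4·2 + 3)/6 = 12/6 = 2
te_E = (4 + 4·6 + 8)/6 = 36/6 = 6
te_F = (11 + 4·13 + 15)/6 = 78/6 = 13
te_G = (1 + 4·2 + 9)/6 = 18/6 = 3
te_H = (11 + 4·13 + 21)/6 = 84/6 = 14
te_I = (6 + 4·9 + 12)/6 = 54/6 = 9
te_J = (9 + 4·12 + 15)/6 = 72/6 = 12

Forward pass:
ES_A = 0; EF_A = 12
ES_B = 0; EF_B = 11
ES_C = 0; EF_C = 10
ES_D = 0; EF_D = 2
ES_E = 0; EF_E = 6
ES_F = 0; EF_F = 13
ES_G = max(EF_D=2, EF_F=13) = 13; EF_G = 13+3 = 16
ES_H = max(EF_C=10, EF_F=13) = 13; EF_H = 13+14 = 27
ES_I = max(EF_A=12, EF_B=11) = 12; EF_I = 12+9 = 21
ES_J = max(EF_D=2, EF_E=6, EF_G=16, EF_H=27, EF_I=21) = 27; EF_J = 27+12 = 39
Expected project duration μ = 39 days. Critical path: F → H → J.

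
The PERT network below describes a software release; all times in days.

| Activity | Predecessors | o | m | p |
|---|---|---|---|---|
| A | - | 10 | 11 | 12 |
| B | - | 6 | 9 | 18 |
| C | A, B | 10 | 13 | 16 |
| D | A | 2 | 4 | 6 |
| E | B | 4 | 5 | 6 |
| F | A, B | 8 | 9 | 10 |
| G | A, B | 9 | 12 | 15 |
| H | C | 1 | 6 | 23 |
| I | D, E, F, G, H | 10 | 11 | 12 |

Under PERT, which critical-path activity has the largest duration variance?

te_A = (10 + 4·11 + 12)/6 = 66/6 = 11; σ²_A = ((12−10)/6)² = 0.111
te_B = (6 + 4·9 + 18)/6 = 60/6 = 10; σ²_B = ((18−6)/6)² = 4.000
te_C = (10 + 4·13 + 16)/6 = 78/6 = 13; σ²_C = ((16−10)/6)² = 1.000
te_D = (2 + 4·4 + 6)/6 = 24/6 = 4; σ²_D = ((6−2)/6)² = 0.444
te_E = (4 + 4·5 + 6)/6 = 30/6 = 5; σ²_E = ((6−4)/6)² = 0.111
te_F = (8 + 4·9 + 10)/6 = 54/6 = 9; σ²_F = ((10−8)/6)² = 0.111
te_G = (9 + 4·12 + 15)/6 = 72/6 = 12; σ²_G = ((15−9)/6)² = 1.000
te_H = (1 + 4·6 + 23)/6 = 48/6 = 8; σ²_H = ((23−1)/6)² = 13.444
te_I = (10 + 4·11 + 12)/6 = 66/6 = 11; σ²_I = ((12−10)/6)² = 0.111

Forward pass:
ES_A = 0; EF_A = 11
ES_B = 0; EF_B = 10
ES_C = max(EF_A=11, EF_B=10) = 11; EF_C = 11+13 = 24
ES_D = 11; EF_D = 11+4 = 15
ES_E = 10; EF_E = 10+5 = 15
ES_F = max(EF_A=11, EF_B=10) = 11; EF_F = 11+9 = 20
ES_G = max(EF_A=11, EF_B=10) = 11; EF_G = 11+12 = 23
ES_H = 24; EF_H = 24+8 = 32
ES_I = max(EF_D=15, EF_E=15, EF_F=20, EF_G=23, EF_H=32) = 32; EF_I = 32+11 = 43
Expected project duration μ = 43 days. Critical path: A → C → H → I.

Variances on critical path: σ²_A=0.111, σ²_C=1.000, σ²_H=13.444, σ²_I=0.111.
Largest is σ²_H = 13.444.

H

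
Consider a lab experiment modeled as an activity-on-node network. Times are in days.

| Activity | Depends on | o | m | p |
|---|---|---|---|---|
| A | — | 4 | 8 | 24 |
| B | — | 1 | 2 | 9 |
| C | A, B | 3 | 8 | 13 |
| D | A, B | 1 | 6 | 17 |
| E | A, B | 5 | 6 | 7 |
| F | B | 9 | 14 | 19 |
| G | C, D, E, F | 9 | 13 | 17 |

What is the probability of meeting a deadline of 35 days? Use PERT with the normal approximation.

0.844

te_A = (4 + 4·8 + 24)/6 = 60/6 = 10; σ²_A = ((24−4)/6)² = 11.111
te_B = (1 + 4·2 + 9)/6 = 18/6 = 3; σ²_B = ((9−1)/6)² = 1.778
te_C = (3 + 4·8 + 13)/6 = 48/6 = 8; σ²_C = ((13−3)/6)² = 2.778
te_D = (1 + 4·6 + 17)/6 = 42/6 = 7; σ²_D = ((17−1)/6)² = 7.111
te_E = (5 + 4·6 + 7)/6 = 36/6 = 6; σ²_E = ((7−5)/6)² = 0.111
te_F = (9 + 4·14 + 19)/6 = 84/6 = 14; σ²_F = ((19−9)/6)² = 2.778
te_G = (9 + 4·13 + 17)/6 = 78/6 = 13; σ²_G = ((17−9)/6)² = 1.778

Forward pass:
ES_A = 0; EF_A = 10
ES_B = 0; EF_B = 3
ES_C = max(EF_A=10, EF_B=3) = 10; EF_C = 10+8 = 18
ES_D = max(EF_A=10, EF_B=3) = 10; EF_D = 10+7 = 17
ES_E = max(EF_A=10, EF_B=3) = 10; EF_E = 10+6 = 16
ES_F = 3; EF_F = 3+14 = 17
ES_G = max(EF_C=18, EF_D=17, EF_E=16, EF_F=17) = 18; EF_G = 18+13 = 31
Expected project duration μ = 31 days. Critical path: A → C → G.

Variance along critical path = 11.111 + 2.778 + 1.778 = 15.667; σ = √15.667 = 3.958 days.
Z = (35 − 31) / 3.958 = 1.011
P(T ≤ 35) = Φ(1.011) ≈ 0.844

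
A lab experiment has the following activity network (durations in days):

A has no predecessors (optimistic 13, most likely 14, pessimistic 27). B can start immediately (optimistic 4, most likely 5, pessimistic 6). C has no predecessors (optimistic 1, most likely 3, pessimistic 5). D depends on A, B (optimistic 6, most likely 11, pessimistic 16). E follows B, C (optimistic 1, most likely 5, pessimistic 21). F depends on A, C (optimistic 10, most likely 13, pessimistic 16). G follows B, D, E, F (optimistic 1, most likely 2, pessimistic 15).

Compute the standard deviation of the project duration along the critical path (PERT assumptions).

3.45 days

te_A = (13 + 4·14 + 27)/6 = 96/6 = 16; σ²_A = ((27−13)/6)² = 5.444
te_B = (4 + 4·5 + 6)/6 = 30/6 = 5; σ²_B = ((6−4)/6)² = 0.111
te_C = (1 + 4·3 + 5)/6 = 18/6 = 3; σ²_C = ((5−1)/6)² = 0.444
te_D = (6 + 4·11 + 16)/6 = 66/6 = 11; σ²_D = ((16−6)/6)² = 2.778
te_E = (1 + 4·5 + 21)/6 = 42/6 = 7; σ²_E = ((21−1)/6)² = 11.111
te_F = (10 + 4·13 + 16)/6 = 78/6 = 13; σ²_F = ((16−10)/6)² = 1.000
te_G = (1 + 4·2 + 15)/6 = 24/6 = 4; σ²_G = ((15−1)/6)² = 5.444

Forward pass:
ES_A = 0; EF_A = 16
ES_B = 0; EF_B = 5
ES_C = 0; EF_C = 3
ES_D = max(EF_A=16, EF_B=5) = 16; EF_D = 16+11 = 27
ES_E = max(EF_B=5, EF_C=3) = 5; EF_E = 5+7 = 12
ES_F = max(EF_A=16, EF_C=3) = 16; EF_F = 16+13 = 29
ES_G = max(EF_B=5, EF_D=27, EF_E=12, EF_F=29) = 29; EF_G = 29+4 = 33
Expected project duration μ = 33 days. Critical path: A → F → G.

Variance along critical path = 5.444 + 1.000 + 5.444 = 11.889
σ = √11.889 = 3.448 days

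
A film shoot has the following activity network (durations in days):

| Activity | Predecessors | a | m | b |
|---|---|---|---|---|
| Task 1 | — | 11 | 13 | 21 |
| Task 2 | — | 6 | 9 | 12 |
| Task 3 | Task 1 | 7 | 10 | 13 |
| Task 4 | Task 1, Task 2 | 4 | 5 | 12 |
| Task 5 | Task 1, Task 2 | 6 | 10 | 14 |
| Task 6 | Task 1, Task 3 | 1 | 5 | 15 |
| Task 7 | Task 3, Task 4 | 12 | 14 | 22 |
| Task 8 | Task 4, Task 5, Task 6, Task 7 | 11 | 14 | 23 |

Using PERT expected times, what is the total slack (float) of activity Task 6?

9 days

te_Task 1 = (11 + 4·13 + 21)/6 = 84/6 = 14
te_Task 2 = (6 + 4·9 + 12)/6 = 54/6 = 9
te_Task 3 = (7 + 4·10 + 13)/6 = 60/6 = 10
te_Task 4 = (4 + 4·5 + 12)/6 = 36/6 = 6
te_Task 5 = (6 + 4·10 + 14)/6 = 60/6 = 10
te_Task 6 = (1 + 4·5 + 15)/6 = 36/6 = 6
te_Task 7 = (12 + 4·14 + 22)/6 = 90/6 = 15
te_Task 8 = (11 + 4·14 + 23)/6 = 90/6 = 15

Forward pass:
ES_Task 1 = 0; EF_Task 1 = 14
ES_Task 2 = 0; EF_Task 2 = 9
ES_Task 3 = 14; EF_Task 3 = 14+10 = 24
ES_Task 4 = max(EF_Task 1=14, EF_Task 2=9) = 14; EF_Task 4 = 14+6 = 20
ES_Task 5 = max(EF_Task 1=14, EF_Task 2=9) = 14; EF_Task 5 = 14+10 = 24
ES_Task 6 = max(EF_Task 1=14, EF_Task 3=24) = 24; EF_Task 6 = 24+6 = 30
ES_Task 7 = max(EF_Task 3=24, EF_Task 4=20) = 24; EF_Task 7 = 24+15 = 39
ES_Task 8 = max(EF_Task 4=20, EF_Task 5=24, EF_Task 6=30, EF_Task 7=39) = 39; EF_Task 8 = 39+15 = 54
Expected project duration μ = 54 days. Critical path: Task 1 → Task 3 → Task 7 → Task 8.

Backward pass:
LF_Task 8 = 54; LS_Task 8 = 54−15 = 39
LF_Task 7 = LS_Task 8 = 39; LS_Task 7 = 39−15 = 24
LF_Task 6 = LS_Task 8 = 39; LS_Task 6 = 39−6 = 33
LF_Task 5 = LS_Task 8 = 39; LS_Task 5 = 39−10 = 29
LF_Task 4 = min(LS_Task 7=24, LS_Task 8=39) = 24; LS_Task 4 = 24−6 = 18
LF_Task 3 = min(LS_Task 6=33, LS_Task 7=24) = 24; LS_Task 3 = 24−10 = 14
LF_Task 2 = min(LS_Task 4=18, LS_Task 5=29) = 18; LS_Task 2 = 18−9 = 9
LF_Task 1 = min(LS_Task 3=14, LS_Task 4=18, LS_Task 5=29, LS_Task 6=33) = 14; LS_Task 1 = 14−14 = 0
Slack_Task 6 = LS_Task 6 − ES_Task 6 = 33 − 24 = 9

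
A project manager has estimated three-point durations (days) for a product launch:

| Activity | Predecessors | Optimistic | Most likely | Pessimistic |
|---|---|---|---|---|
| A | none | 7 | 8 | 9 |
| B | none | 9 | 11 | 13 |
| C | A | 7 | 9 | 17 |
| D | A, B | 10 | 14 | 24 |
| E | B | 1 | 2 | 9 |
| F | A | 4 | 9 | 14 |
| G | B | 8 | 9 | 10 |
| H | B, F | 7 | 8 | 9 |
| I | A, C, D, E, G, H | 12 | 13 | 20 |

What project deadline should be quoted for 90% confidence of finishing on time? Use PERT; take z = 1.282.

43.5 days

te_A = (7 + 4·8 + 9)/6 = 48/6 = 8; σ²_A = ((9−7)/6)² = 0.111
te_B = (9 + 4·11 + 13)/6 = 66/6 = 11; σ²_B = ((13−9)/6)² = 0.444
te_C = (7 + 4·9 + 17)/6 = 60/6 = 10; σ²_C = ((17−7)/6)² = 2.778
te_D = (10 + 4·14 + 24)/6 = 90/6 = 15; σ²_D = ((24−10)/6)² = 5.444
te_E = (1 + 4·2 + 9)/6 = 18/6 = 3; σ²_E = ((9−1)/6)² = 1.778
te_F = (4 + 4·9 + 14)/6 = 54/6 = 9; σ²_F = ((14−4)/6)² = 2.778
te_G = (8 + 4·9 + 10)/6 = 54/6 = 9; σ²_G = ((10−8)/6)² = 0.111
te_H = (7 + 4·8 + 9)/6 = 48/6 = 8; σ²_H = ((9−7)/6)² = 0.111
te_I = (12 + 4·13 + 20)/6 = 84/6 = 14; σ²_I = ((20−12)/6)² = 1.778

Forward pass:
ES_A = 0; EF_A = 8
ES_B = 0; EF_B = 11
ES_C = 8; EF_C = 8+10 = 18
ES_D = max(EF_A=8, EF_B=11) = 11; EF_D = 11+15 = 26
ES_E = 11; EF_E = 11+3 = 14
ES_F = 8; EF_F = 8+9 = 17
ES_G = 11; EF_G = 11+9 = 20
ES_H = max(EF_B=11, EF_F=17) = 17; EF_H = 17+8 = 25
ES_I = max(EF_A=8, EF_C=18, EF_D=26, EF_E=14, EF_G=20, EF_H=25) = 26; EF_I = 26+14 = 40
Expected project duration μ = 40 days. Critical path: B → D → I.

Variance along critical path = 0.444 + 5.444 + 1.778 = 7.667; σ = 2.769 days.
D = μ + z·σ = 40 + 1.282·2.769 = 43.5 days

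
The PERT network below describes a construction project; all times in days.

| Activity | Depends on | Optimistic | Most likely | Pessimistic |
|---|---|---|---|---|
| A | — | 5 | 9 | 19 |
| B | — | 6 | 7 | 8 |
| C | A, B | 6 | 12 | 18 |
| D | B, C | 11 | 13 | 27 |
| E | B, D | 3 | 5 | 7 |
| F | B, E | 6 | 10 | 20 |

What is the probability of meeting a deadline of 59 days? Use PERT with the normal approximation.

te_A = (5 + 4·9 + 19)/6 = 60/6 = 10; σ²_A = ((19−5)/6)² = 5.444
te_B = (6 + 4·7 + 8)/6 = 42/6 = 7; σ²_B = ((8−6)/6)² = 0.111
te_C = (6 + 4·12 + 18)/6 = 72/6 = 12; σ²_C = ((18−6)/6)² = 4.000
te_D = (11 + 4·13 + 27)/6 = 90/6 = 15; σ²_D = ((27−11)/6)² = 7.111
te_E = (3 + 4·5 + 7)/6 = 30/6 = 5; σ²_E = ((7−3)/6)² = 0.444
te_F = (6 + 4·10 + 20)/6 = 66/6 = 11; σ²_F = ((20−6)/6)² = 5.444

Forward pass:
ES_A = 0; EF_A = 10
ES_B = 0; EF_B = 7
ES_C = max(EF_A=10, EF_B=7) = 10; EF_C = 10+12 = 22
ES_D = max(EF_B=7, EF_C=22) = 22; EF_D = 22+15 = 37
ES_E = max(EF_B=7, EF_D=37) = 37; EF_E = 37+5 = 42
ES_F = max(EF_B=7, EF_E=42) = 42; EF_F = 42+11 = 53
Expected project duration μ = 53 days. Critical path: A → C → D → E → F.

Variance along critical path = 5.444 + 4.000 + 7.111 + 0.444 + 5.444 = 22.444; σ = √22.444 = 4.738 days.
Z = (59 − 53) / 4.738 = 1.266
P(T ≤ 59) = Φ(1.266) ≈ 0.897

0.897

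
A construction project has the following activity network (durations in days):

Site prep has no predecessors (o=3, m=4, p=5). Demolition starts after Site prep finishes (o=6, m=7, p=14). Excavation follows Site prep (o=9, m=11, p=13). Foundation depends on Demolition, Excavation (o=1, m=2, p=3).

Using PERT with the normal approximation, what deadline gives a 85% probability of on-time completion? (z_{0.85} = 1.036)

te_Site prep = (3 + 4·4 + 5)/6 = 24/6 = 4; σ²_Site prep = ((5−3)/6)² = 0.111
te_Demolition = (6 + 4·7 + 14)/6 = 48/6 = 8; σ²_Demolition = ((14−6)/6)² = 1.778
te_Excavation = (9 + 4·11 + 13)/6 = 66/6 = 11; σ²_Excavation = ((13−9)/6)² = 0.444
te_Foundation = (1 + 4·2 + 3)/6 = 12/6 = 2; σ²_Foundation = ((3−1)/6)² = 0.111

Forward pass:
ES_Site prep = 0; EF_Site prep = 4
ES_Demolition = 4; EF_Demolition = 4+8 = 12
ES_Excavation = 4; EF_Excavation = 4+11 = 15
ES_Foundation = max(EF_Demolition=12, EF_Excavation=15) = 15; EF_Foundation = 15+2 = 17
Expected project duration μ = 17 days. Critical path: Site prep → Excavation → Foundation.

Variance along critical path = 0.111 + 0.444 + 0.111 = 0.667; σ = 0.816 days.
D = μ + z·σ = 17 + 1.036·0.816 = 17.8 days

17.8 days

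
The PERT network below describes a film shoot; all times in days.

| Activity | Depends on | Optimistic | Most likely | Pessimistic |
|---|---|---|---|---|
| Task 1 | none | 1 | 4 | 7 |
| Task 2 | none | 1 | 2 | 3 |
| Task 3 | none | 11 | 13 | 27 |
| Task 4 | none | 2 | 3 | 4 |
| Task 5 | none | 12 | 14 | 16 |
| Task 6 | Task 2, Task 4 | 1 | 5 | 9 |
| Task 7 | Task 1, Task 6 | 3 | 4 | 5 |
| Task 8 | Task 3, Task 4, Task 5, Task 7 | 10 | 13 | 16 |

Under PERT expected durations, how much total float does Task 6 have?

te_Task 1 = (1 + 4·4 + 7)/6 = 24/6 = 4
te_Task 2 = (1 + 4·2 + 3)/6 = 12/6 = 2
te_Task 3 = (11 + 4·13 + 27)/6 = 90/6 = 15
te_Task 4 = (2 + 4·3 + 4)/6 = 18/6 = 3
te_Task 5 = (12 + 4·14 + 16)/6 = 84/6 = 14
te_Task 6 = (1 + 4·5 + 9)/6 = 30/6 = 5
te_Task 7 = (3 + 4·4 + 5)/6 = 24/6 = 4
te_Task 8 = (10 + 4·13 + 16)/6 = 78/6 = 13

Forward pass:
ES_Task 1 = 0; EF_Task 1 = 4
ES_Task 2 = 0; EF_Task 2 = 2
ES_Task 3 = 0; EF_Task 3 = 15
ES_Task 4 = 0; EF_Task 4 = 3
ES_Task 5 = 0; EF_Task 5 = 14
ES_Task 6 = max(EF_Task 2=2, EF_Task 4=3) = 3; EF_Task 6 = 3+5 = 8
ES_Task 7 = max(EF_Task 1=4, EF_Task 6=8) = 8; EF_Task 7 = 8+4 = 12
ES_Task 8 = max(EF_Task 3=15, EF_Task 4=3, EF_Task 5=14, EF_Task 7=12) = 15; EF_Task 8 = 15+13 = 28
Expected project duration μ = 28 days. Critical path: Task 3 → Task 8.

Backward pass:
LF_Task 8 = 28; LS_Task 8 = 28−13 = 15
LF_Task 7 = LS_Task 8 = 15; LS_Task 7 = 15−4 = 11
LF_Task 6 = LS_Task 7 = 11; LS_Task 6 = 11−5 = 6
LF_Task 5 = LS_Task 8 = 15; LS_Task 5 = 15−14 = 1
LF_Task 4 = min(LS_Task 6=6, LS_Task 8=15) = 6; LS_Task 4 = 6−3 = 3
LF_Task 3 = LS_Task 8 = 15; LS_Task 3 = 15−15 = 0
LF_Task 2 = LS_Task 6 = 6; LS_Task 2 = 6−2 = 4
LF_Task 1 = LS_Task 7 = 11; LS_Task 1 = 11−4 = 7
Slack_Task 6 = LS_Task 6 − ES_Task 6 = 6 − 3 = 3

3 days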